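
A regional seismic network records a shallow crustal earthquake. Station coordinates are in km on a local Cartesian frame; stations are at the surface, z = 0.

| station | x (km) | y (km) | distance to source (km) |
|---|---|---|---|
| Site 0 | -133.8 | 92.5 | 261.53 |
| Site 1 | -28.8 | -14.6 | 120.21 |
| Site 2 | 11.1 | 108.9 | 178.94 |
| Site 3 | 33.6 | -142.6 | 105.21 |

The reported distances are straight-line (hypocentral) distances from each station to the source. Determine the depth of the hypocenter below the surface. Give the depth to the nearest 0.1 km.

Each station gives a sphere (x−x_i)² + (y−y_i)² + z² = d_i² (stations at z=0).
Subtracting the Site 0 sphere from Site 1 and Site 2: z² cancels, leaving linear equations in x and y:
210.0 x − 214.2 y = 28531.41
289.8 x + 32.8 y = 21902.15
Solving: x ≈ 81.598, y ≈ -53.202 km (keep extra digits for the depth step; rounded: 81.6, -53.2).
Then from the Site 0 sphere: z² = 261.53² − (x + 133.8)² − (y − 92.5)² with x = 81.598, y = -53.202, so z ≈ 27.795 ≈ 27.8 km.

z ≈ 27.8 km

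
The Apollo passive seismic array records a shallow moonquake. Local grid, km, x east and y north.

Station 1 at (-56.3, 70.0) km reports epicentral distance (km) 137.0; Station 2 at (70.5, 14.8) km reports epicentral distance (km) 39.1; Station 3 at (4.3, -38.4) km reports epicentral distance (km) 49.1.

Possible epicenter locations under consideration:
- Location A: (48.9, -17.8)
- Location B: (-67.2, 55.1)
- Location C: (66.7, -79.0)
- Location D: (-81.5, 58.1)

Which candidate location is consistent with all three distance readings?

For each candidate, compare |candidate − station| to the reported distance:
Location A: residuals Station 1 0.0, Station 2 0.0, Station 3 0.0 → max 0.0 km
Location B: residuals Station 1 118.5, Station 2 104.4, Station 3 68.6 → max 118.5 km
Location C: residuals Station 1 56.2, Station 2 54.8, Station 3 25.3 → max 56.2 km
Location D: residuals Station 1 109.1, Station 2 118.9, Station 3 80.0 → max 118.9 km
Only Location A has all residuals ≈ 0.

Location A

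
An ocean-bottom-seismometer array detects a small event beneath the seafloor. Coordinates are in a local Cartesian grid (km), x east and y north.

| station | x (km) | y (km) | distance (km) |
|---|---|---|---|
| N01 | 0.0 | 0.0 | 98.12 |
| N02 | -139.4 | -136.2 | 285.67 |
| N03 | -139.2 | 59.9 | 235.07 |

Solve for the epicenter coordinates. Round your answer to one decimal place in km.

Circle about each station: x² + y² = 98.12²; (x + 139.4)² + (y + 136.2)² = 285.67²; (x + 139.2)² + (y − 59.9)² = 235.07².
Subtracting pairs of circle equations eliminates x²+y² and gives linear equations (the radical axes):
-278.8 x − 272.4 y = -33997.01
-278.4 x + 119.8 y = -22665.72
Solving the 2×2 system: x ≈ 93.8, y ≈ 28.8 km.

(93.8, 28.8)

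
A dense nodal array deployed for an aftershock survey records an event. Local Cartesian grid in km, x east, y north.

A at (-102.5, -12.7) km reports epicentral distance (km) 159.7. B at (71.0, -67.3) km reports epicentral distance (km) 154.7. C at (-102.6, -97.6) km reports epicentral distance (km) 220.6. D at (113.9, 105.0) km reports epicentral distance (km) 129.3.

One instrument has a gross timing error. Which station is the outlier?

D

Solve using three stations at a time. Using A, B, C (subtract circle equations pairwise → linear system) gives (x, y) ≈ (26.9, 81.1).
Distances from that point to each station vs reported:
  A: calculated 159.8 vs reported 159.7 → residual 0.1 km
  B: calculated 154.8 vs reported 154.7 → residual 0.1 km
  C: calculated 220.7 vs reported 220.6 → residual 0.1 km
  D: calculated 90.2 vs reported 129.3 → residual 39.1 km
A, B, C are mutually consistent (residuals ≈ 0); D is off by 39.1 km.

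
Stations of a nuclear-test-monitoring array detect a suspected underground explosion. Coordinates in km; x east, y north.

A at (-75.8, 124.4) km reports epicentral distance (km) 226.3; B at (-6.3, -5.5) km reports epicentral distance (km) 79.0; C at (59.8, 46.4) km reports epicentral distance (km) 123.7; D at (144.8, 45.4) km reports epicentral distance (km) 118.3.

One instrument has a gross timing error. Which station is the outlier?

D

Solve using three stations at a time. Using A, B, C (subtract circle equations pairwise → linear system) gives (x, y) ≈ (32.6, -74.3).
Distances from that point to each station vs reported:
  A: calculated 226.3 vs reported 226.3 → residual 0.0 km
  B: calculated 79.0 vs reported 79.0 → residual 0.0 km
  C: calculated 123.7 vs reported 123.7 → residual 0.0 km
  D: calculated 164.1 vs reported 118.3 → residual 45.8 km
A, B, C are mutually consistent (residuals ≈ 0); D is off by 45.8 km.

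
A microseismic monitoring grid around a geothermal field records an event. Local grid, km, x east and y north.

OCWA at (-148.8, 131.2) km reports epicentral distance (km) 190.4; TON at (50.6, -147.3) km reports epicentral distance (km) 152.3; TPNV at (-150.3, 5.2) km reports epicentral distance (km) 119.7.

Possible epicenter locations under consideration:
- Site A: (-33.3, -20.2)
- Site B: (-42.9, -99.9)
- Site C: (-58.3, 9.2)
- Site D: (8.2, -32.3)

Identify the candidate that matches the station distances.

For each candidate, compare |candidate − station| to the reported distance:
Site A: residuals OCWA 0.0, TON 0.0, TPNV 0.0 → max 0.0 km
Site B: residuals OCWA 63.8, TON 47.5, TPNV 30.6 → max 63.8 km
Site C: residuals OCWA 38.5, TON 38.4, TPNV 27.6 → max 38.5 km
Site D: residuals OCWA 36.3, TON 29.7, TPNV 43.2 → max 43.2 km
Only Site A has all residuals ≈ 0.

Site A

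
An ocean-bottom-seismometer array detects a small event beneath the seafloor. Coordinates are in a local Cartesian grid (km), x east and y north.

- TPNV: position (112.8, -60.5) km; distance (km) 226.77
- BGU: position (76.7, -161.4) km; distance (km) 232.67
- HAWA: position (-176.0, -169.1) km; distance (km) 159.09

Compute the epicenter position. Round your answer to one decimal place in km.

(-111.0, -23.9)

Circle about each station: (x − 112.8)² + (y + 60.5)² = 226.77²; (x − 76.7)² + (y + 161.4)² = 232.67²; (x + 176.0)² + (y + 169.1)² = 159.09².
Subtracting the TPNV equation from the BGU and HAWA equations removes the quadratic terms:
-72.2 x − 201.8 y = 12838.06
-577.6 x − 217.2 y = 69301.72
Solving the 2×2 system: x ≈ -111.0, y ≈ -23.9 km.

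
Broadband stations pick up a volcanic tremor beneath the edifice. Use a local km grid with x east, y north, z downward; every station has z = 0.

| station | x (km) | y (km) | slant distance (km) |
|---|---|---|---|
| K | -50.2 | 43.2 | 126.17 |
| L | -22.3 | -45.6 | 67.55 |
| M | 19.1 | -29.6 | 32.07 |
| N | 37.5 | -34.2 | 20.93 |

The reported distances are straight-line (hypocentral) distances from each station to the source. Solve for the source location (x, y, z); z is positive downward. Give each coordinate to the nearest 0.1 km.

Each station gives a sphere (x−x_i)² + (y−y_i)² + z² = d_i² (stations at z=0).
Subtracting the K sphere from L and M: z² cancels, leaving linear equations in x and y:
55.8 x − 177.6 y = 9546.24
138.6 x − 145.6 y = 11745.07
Solving: x ≈ 42.205, y ≈ -40.491 km (keep extra digits for the depth step; rounded: 42.2, -40.5).
Then from the K sphere: z² = 126.17² − (x + 50.2)² − (y − 43.2)² with x = 42.205, y = -40.491, so z ≈ 19.391 ≈ 19.4 km.

(42.2, -40.5, 19.4)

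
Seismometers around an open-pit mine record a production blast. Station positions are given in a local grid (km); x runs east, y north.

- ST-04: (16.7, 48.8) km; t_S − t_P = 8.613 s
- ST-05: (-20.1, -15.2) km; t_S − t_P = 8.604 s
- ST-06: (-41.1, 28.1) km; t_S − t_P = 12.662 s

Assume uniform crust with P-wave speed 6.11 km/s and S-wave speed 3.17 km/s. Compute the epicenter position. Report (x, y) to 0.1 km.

Distance from S−P lag: d = Δt · v_P v_S / (v_P − v_S) = Δt · (6.11·3.17)/(6.11−3.17) ≈ 6.5880·Δt.
So d_ST-04 = 56.74, d_ST-05 = 56.68, d_ST-06 = 83.42 km.
Circle about each station: (x − 16.7)² + (y − 48.8)² = 56.74²; (x + 20.1)² + (y + 15.2)² = 56.68²; (x + 41.1)² + (y − 28.1)² = 83.42².
Subtracting the ST-04 equation from the ST-05 and ST-06 equations removes the quadratic terms:
-73.6 x − 128.0 y = -2018.47
-115.6 x − 41.4 y = -3920.98
Solving the 2×2 system: x ≈ 35.6, y ≈ -4.7 km.

35.6 km east, -4.7 km north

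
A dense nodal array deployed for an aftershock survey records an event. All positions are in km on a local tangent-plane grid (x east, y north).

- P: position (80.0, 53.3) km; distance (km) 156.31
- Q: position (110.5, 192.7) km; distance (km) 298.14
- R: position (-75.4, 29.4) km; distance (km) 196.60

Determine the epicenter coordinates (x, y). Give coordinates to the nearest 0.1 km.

Circle about each station: (x − 80.0)² + (y − 53.3)² = 156.31²; (x − 110.5)² + (y − 192.7)² = 298.14²; (x + 75.4)² + (y − 29.4)² = 196.60².
Subtracting pairs of circle equations eliminates x²+y² and gives linear equations (the radical axes):
61.0 x + 278.8 y = -24351.99
-310.8 x − 47.8 y = -16910.11
Solving the 2×2 system: x ≈ 70.2, y ≈ -102.7 km.

(70.2, -102.7)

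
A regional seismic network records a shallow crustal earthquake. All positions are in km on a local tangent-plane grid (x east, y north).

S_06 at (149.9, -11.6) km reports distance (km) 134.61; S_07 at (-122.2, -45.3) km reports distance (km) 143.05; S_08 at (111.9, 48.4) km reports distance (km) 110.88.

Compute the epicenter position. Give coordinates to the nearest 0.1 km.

15.4 km east, -6.2 km north

Circle about each station: (x − 149.9)² + (y + 11.6)² = 134.61²; (x + 122.2)² + (y + 45.3)² = 143.05²; (x − 111.9)² + (y − 48.4)² = 110.88².
Subtracting the S_06 equation from the S_07 and S_08 equations removes the quadratic terms:
-544.2 x − 67.4 y = -7963.09
-76.0 x + 120.0 y = -1914.92
Solving the 2×2 system: x ≈ 15.4, y ≈ -6.2 km.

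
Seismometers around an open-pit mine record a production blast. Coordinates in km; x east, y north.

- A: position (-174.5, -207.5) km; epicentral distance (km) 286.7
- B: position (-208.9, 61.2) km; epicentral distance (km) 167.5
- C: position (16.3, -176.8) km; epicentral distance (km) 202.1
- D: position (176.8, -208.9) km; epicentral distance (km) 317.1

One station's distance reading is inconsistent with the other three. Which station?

Solve using three stations at a time. Using B, C, D (subtract circle equations pairwise → linear system) gives (x, y) ≈ (-47.9, 14.8).
Distances from that point to each station vs reported:
  A: calculated 255.9 vs reported 286.7 → residual 30.8 km
  B: calculated 167.5 vs reported 167.5 → residual 0.0 km
  C: calculated 202.1 vs reported 202.1 → residual 0.0 km
  D: calculated 317.1 vs reported 317.1 → residual 0.0 km
B, C, D are mutually consistent (residuals ≈ 0); A is off by 30.8 km.

A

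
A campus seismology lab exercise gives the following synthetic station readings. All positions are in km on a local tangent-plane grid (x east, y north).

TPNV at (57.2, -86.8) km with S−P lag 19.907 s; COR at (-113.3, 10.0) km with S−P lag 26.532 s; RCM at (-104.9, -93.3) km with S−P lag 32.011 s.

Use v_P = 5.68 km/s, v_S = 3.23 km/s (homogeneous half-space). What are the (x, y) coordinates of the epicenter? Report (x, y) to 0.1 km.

(78.8, 60.7)

Distance from S−P lag: d = Δt · v_P v_S / (v_P − v_S) = Δt · (5.68·3.23)/(5.68−3.23) ≈ 7.4883·Δt.
So d_TPNV = 149.07, d_COR = 198.68, d_RCM = 239.71 km.
Circle about each station: (x − 57.2)² + (y + 86.8)² = 149.07²; (x + 113.3)² + (y − 10.0)² = 198.68²; (x + 104.9)² + (y + 93.3)² = 239.71².
Subtracting the TPNV equation from the COR and RCM equations removes the quadratic terms:
-341.0 x + 193.6 y = -15121.07
-324.2 x − 13.0 y = -26336.20
Solving the 2×2 system: x ≈ 78.8, y ≈ 60.7 km.
Check against TPNV (with the unrounded x, y): √((x − 57.2)²+(y + 86.8)²) = 149.07 ≈ 149.07 km. ✓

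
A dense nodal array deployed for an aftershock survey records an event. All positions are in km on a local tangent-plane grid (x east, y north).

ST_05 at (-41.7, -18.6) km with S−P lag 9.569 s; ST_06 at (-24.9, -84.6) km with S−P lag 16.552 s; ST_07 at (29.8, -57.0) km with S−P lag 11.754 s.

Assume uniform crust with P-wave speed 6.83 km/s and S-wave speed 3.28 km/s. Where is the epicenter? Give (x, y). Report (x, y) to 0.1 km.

Distance from S−P lag: d = Δt · v_P v_S / (v_P − v_S) = Δt · (6.83·3.28)/(6.83−3.28) ≈ 6.3105·Δt.
So d_ST_05 = 60.39, d_ST_06 = 104.45, d_ST_07 = 74.17 km.
Circle about each station: (x + 41.7)² + (y + 18.6)² = 60.39²; (x + 24.9)² + (y + 84.6)² = 104.45²; (x − 29.8)² + (y + 57.0)² = 74.17².
Subtracting the ST_05 equation from the ST_06 and ST_07 equations removes the quadratic terms:
33.6 x − 132.0 y = -1570.53
143.0 x − 76.8 y = 197.95
Solving the 2×2 system: x ≈ 9.0, y ≈ 14.2 km.
Check against ST_05 (with the unrounded x, y): √((x + 41.7)²+(y + 18.6)²) = 60.38 ≈ 60.39 km. ✓

x ≈ 9.0 km, y ≈ 14.2 km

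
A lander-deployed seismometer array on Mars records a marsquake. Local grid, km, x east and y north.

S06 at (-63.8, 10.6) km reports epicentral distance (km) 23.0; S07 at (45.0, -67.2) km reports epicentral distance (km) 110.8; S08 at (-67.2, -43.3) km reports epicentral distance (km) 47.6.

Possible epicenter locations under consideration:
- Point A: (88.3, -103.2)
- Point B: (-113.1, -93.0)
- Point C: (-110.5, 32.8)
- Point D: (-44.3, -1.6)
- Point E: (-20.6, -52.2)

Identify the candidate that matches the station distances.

For each candidate, compare |candidate − station| to the reported distance:
Point A: residuals S06 167.0, S07 54.5, S08 119.0 → max 167.0 km
Point B: residuals S06 91.7, S07 49.4, S08 20.1 → max 91.7 km
Point C: residuals S06 28.7, S07 74.1, S08 40.0 → max 74.1 km
Point D: residuals S06 0.0, S07 0.0, S08 0.0 → max 0.0 km
Point E: residuals S06 53.2, S07 43.5, S08 0.2 → max 53.2 km
Only Point D has all residuals ≈ 0.

Point D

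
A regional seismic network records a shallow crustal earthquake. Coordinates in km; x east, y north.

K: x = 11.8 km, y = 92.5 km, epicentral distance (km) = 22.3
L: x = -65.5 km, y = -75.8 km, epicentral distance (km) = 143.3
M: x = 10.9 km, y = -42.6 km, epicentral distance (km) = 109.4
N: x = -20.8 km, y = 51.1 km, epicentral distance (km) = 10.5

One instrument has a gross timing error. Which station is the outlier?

K

Solve using three stations at a time. Using L, M, N (subtract circle equations pairwise → linear system) gives (x, y) ≈ (-23.6, 61.2).
Distances from that point to each station vs reported:
  K: calculated 47.2 vs reported 22.3 → residual 24.9 km
  L: calculated 143.3 vs reported 143.3 → residual 0.0 km
  M: calculated 109.4 vs reported 109.4 → residual 0.0 km
  N: calculated 10.5 vs reported 10.5 → residual 0.0 km
L, M, N are mutually consistent (residuals ≈ 0); K is off by 24.9 km.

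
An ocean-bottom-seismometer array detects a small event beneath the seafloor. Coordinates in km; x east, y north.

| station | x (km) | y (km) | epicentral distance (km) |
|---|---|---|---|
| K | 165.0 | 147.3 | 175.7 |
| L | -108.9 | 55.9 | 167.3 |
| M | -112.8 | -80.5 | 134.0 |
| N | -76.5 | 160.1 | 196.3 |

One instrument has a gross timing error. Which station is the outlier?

M

Solve using three stations at a time. Using K, L, N (subtract circle equations pairwise → linear system) gives (x, y) ≈ (52.6, 12.2).
Distances from that point to each station vs reported:
  K: calculated 175.7 vs reported 175.7 → residual 0.0 km
  L: calculated 167.3 vs reported 167.3 → residual 0.0 km
  M: calculated 189.6 vs reported 134.0 → residual 55.6 km
  N: calculated 196.3 vs reported 196.3 → residual 0.0 km
K, L, N are mutually consistent (residuals ≈ 0); M is off by 55.6 km.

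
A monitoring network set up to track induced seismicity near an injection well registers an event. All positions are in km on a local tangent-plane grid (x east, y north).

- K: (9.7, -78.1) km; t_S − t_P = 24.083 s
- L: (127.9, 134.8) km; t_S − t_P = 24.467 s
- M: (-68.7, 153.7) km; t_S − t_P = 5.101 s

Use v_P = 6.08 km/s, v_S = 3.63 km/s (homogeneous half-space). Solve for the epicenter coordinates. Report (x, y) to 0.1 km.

x ≈ -91.5 km, y ≈ 113.8 km

Distance from S−P lag: d = Δt · v_P v_S / (v_P − v_S) = Δt · (6.08·3.63)/(6.08−3.63) ≈ 9.0083·Δt.
So d_K = 216.95, d_L = 220.41, d_M = 45.95 km.
Circle about each station: (x − 9.7)² + (y + 78.1)² = 216.95²; (x − 127.9)² + (y − 134.8)² = 220.41²; (x + 68.7)² + (y − 153.7)² = 45.95².
Subtracting the K equation from the L and M equations removes the quadratic terms:
236.4 x + 425.8 y = 26822.48
-156.8 x + 463.6 y = 67105.58
Solving the 2×2 system: x ≈ -91.5, y ≈ 113.8 km.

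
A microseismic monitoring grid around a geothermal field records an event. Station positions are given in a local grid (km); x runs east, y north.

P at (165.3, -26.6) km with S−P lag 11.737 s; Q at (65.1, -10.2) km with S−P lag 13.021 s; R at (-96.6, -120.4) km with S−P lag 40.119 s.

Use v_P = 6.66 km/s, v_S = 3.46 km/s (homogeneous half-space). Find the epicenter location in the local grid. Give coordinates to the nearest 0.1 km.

135.0 km east, 52.3 km north

Distance from S−P lag: d = Δt · v_P v_S / (v_P − v_S) = Δt · (6.66·3.46)/(6.66−3.46) ≈ 7.2011·Δt.
So d_P = 84.52, d_Q = 93.77, d_R = 288.90 km.
Circle about each station: (x − 165.3)² + (y + 26.6)² = 84.52²; (x − 65.1)² + (y + 10.2)² = 93.77²; (x + 96.6)² + (y + 120.4)² = 288.90².
Subtracting the P equation from the Q and R equations removes the quadratic terms:
-200.4 x + 32.8 y = -25338.78
-523.8 x − 187.6 y = -80523.51
Solving the 2×2 system: x ≈ 135.0, y ≈ 52.3 km.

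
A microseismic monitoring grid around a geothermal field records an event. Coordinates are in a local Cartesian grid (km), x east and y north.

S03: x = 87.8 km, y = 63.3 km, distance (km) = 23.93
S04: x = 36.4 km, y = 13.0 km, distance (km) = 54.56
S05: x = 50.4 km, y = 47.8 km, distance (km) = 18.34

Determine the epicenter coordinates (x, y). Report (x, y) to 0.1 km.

x ≈ 64.1 km, y ≈ 60.0 km

Circle about each station: (x − 87.8)² + (y − 63.3)² = 23.93²; (x − 36.4)² + (y − 13.0)² = 54.56²; (x − 50.4)² + (y − 47.8)² = 18.34².
Subtracting the S03 equation from the S04 and S05 equations removes the quadratic terms:
-102.8 x − 100.6 y = -12625.92
-74.8 x − 31.0 y = -6654.44
Solving the 2×2 system: x ≈ 64.1, y ≈ 60.0 km.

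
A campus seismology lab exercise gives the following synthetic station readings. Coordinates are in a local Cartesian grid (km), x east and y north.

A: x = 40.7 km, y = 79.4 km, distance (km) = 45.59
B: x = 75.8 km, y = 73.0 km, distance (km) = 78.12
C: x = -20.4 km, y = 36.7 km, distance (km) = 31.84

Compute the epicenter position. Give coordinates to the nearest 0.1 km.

(-1.6, 62.4)

Circle about each station: (x − 40.7)² + (y − 79.4)² = 45.59²; (x − 75.8)² + (y − 73.0)² = 78.12²; (x + 20.4)² + (y − 36.7)² = 31.84².
Subtracting pairs of circle equations eliminates x²+y² and gives linear equations (the radical axes):
70.2 x − 12.8 y = -910.50
-122.2 x − 85.4 y = -5133.14
Solving the 2×2 system: x ≈ -1.6, y ≈ 62.4 km.
Check against A (with the unrounded x, y): √((x − 40.7)²+(y − 79.4)²) = 45.59 ≈ 45.59 km. ✓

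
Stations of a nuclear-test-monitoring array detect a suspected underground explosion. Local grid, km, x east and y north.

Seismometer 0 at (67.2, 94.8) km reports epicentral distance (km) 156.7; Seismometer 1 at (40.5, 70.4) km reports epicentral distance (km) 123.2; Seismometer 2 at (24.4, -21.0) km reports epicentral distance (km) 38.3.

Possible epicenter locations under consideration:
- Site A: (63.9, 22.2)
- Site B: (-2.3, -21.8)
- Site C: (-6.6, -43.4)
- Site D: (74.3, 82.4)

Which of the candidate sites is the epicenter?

Site C

For each candidate, compare |candidate − station| to the reported distance:
Site A: residuals Seismometer 0 84.0, Seismometer 1 69.6, Seismometer 2 20.2 → max 84.0 km
Site B: residuals Seismometer 0 21.0, Seismometer 1 21.6, Seismometer 2 11.6 → max 21.6 km
Site C: residuals Seismometer 0 0.0, Seismometer 1 0.0, Seismometer 2 0.1 → max 0.1 km
Site D: residuals Seismometer 0 142.4, Seismometer 1 87.3, Seismometer 2 76.5 → max 142.4 km
Only Site C has all residuals ≈ 0.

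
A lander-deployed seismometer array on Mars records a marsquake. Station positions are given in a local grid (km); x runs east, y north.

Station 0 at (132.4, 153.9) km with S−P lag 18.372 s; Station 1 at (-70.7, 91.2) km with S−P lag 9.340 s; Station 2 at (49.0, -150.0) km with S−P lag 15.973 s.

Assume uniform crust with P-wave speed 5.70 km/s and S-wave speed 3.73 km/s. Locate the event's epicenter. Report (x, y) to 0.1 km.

Distance from S−P lag: d = Δt · v_P v_S / (v_P − v_S) = Δt · (5.70·3.73)/(5.70−3.73) ≈ 10.7924·Δt.
So d_Station 0 = 198.28, d_Station 1 = 100.80, d_Station 2 = 172.39 km.
Circle about each station: (x − 132.4)² + (y − 153.9)² = 198.28²; (x + 70.7)² + (y − 91.2)² = 100.80²; (x − 49.0)² + (y + 150.0)² = 172.39².
Subtracting the Station 0 equation from the Station 1 and Station 2 equations removes the quadratic terms:
-406.2 x − 125.4 y = 1255.28
-166.8 x − 607.8 y = -6717.32
Solving the 2×2 system: x ≈ -7.1, y ≈ 13.0 km.
Check against Station 0 (with the unrounded x, y): √((x − 132.4)²+(y − 153.9)²) = 198.28 ≈ 198.28 km. ✓

(-7.1, 13.0)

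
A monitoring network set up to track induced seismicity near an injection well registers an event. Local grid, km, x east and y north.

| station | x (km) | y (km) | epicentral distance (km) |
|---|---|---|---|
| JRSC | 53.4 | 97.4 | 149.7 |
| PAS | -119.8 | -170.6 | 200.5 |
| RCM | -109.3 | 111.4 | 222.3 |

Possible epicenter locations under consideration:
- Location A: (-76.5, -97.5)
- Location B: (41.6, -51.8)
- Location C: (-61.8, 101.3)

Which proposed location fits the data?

Location B

For each candidate, compare |candidate − station| to the reported distance:
Location A: residuals JRSC 84.5, PAS 115.5, RCM 10.8 → max 115.5 km
Location B: residuals JRSC 0.0, PAS 0.1, RCM 0.0 → max 0.1 km
Location C: residuals JRSC 34.4, PAS 77.5, RCM 173.7 → max 173.7 km
Only Location B has all residuals ≈ 0.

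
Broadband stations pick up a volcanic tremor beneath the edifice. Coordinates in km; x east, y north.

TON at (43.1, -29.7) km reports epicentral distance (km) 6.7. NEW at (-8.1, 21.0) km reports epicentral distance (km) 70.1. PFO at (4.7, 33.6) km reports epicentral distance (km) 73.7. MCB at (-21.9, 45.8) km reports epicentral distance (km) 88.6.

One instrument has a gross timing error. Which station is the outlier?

MCB

Solve using three stations at a time. Using TON, NEW, PFO (subtract circle equations pairwise → linear system) gives (x, y) ≈ (37.1, -32.6).
Distances from that point to each station vs reported:
  TON: calculated 6.7 vs reported 6.7 → residual 0.0 km
  NEW: calculated 70.1 vs reported 70.1 → residual 0.0 km
  PFO: calculated 73.7 vs reported 73.7 → residual 0.0 km
  MCB: calculated 98.1 vs reported 88.6 → residual 9.5 km
TON, NEW, PFO are mutually consistent (residuals ≈ 0); MCB is off by 9.5 km.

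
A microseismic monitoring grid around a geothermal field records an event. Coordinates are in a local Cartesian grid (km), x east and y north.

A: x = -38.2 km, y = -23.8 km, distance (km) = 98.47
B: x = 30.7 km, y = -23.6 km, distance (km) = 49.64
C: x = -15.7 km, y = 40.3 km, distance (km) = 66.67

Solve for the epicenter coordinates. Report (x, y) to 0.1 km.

x ≈ 48.6 km, y ≈ 22.7 km

Circle about each station: (x + 38.2)² + (y + 23.8)² = 98.47²; (x − 30.7)² + (y + 23.6)² = 49.64²; (x + 15.7)² + (y − 40.3)² = 66.67².
Subtracting the A equation from the B and C equations removes the quadratic terms:
137.8 x + 0.4 y = 6705.98
45.0 x + 128.2 y = 5096.35
Solving the 2×2 system: x ≈ 48.6, y ≈ 22.7 km.
Check against A (with the unrounded x, y): √((x + 38.2)²+(y + 23.8)²) = 98.47 ≈ 98.47 km. ✓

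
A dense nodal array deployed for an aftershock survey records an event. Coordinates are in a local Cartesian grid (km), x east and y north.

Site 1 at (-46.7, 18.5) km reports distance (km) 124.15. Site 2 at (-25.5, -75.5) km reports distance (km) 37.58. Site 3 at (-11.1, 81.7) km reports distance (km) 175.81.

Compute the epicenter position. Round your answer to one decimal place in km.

Circle about each station: (x + 46.7)² + (y − 18.5)² = 124.15²; (x + 25.5)² + (y + 75.5)² = 37.58²; (x + 11.1)² + (y − 81.7)² = 175.81².
Subtracting pairs of circle equations eliminates x²+y² and gives linear equations (the radical axes):
42.4 x − 188.0 y = 17828.33
71.2 x + 126.4 y = -11220.97
Solving the 2×2 system: x ≈ 7.7, y ≈ -93.1 km.

x ≈ 7.7 km, y ≈ -93.1 km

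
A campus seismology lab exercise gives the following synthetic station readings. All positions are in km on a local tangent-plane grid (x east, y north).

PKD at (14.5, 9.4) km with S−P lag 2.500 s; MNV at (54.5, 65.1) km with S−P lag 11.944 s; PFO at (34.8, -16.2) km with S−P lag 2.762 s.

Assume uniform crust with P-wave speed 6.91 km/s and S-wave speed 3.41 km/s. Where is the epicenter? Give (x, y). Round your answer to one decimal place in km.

Distance from S−P lag: d = Δt · v_P v_S / (v_P − v_S) = Δt · (6.91·3.41)/(6.91−3.41) ≈ 6.7323·Δt.
So d_PKD = 16.83, d_MNV = 80.41, d_PFO = 18.59 km.
Circle about each station: (x − 14.5)² + (y − 9.4)² = 16.83²; (x − 54.5)² + (y − 65.1)² = 80.41²; (x − 34.8)² + (y + 16.2)² = 18.59².
Subtracting the PKD equation from the MNV and PFO equations removes the quadratic terms:
80.0 x + 111.4 y = 727.13
40.6 x − 51.2 y = 1112.53
Solving the 2×2 system: x ≈ 18.7, y ≈ -6.9 km.

18.7 km east, -6.9 km north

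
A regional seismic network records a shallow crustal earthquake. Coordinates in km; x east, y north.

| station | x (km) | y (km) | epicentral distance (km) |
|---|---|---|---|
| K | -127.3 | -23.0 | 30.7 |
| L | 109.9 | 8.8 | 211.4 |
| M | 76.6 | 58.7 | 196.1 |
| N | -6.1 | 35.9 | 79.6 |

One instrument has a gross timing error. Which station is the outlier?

Solve using three stations at a time. Using K, L, M (subtract circle equations pairwise → linear system) gives (x, y) ≈ (-97.7, -31.2).
Distances from that point to each station vs reported:
  K: calculated 30.7 vs reported 30.7 → residual 0.0 km
  L: calculated 211.4 vs reported 211.4 → residual 0.0 km
  M: calculated 196.1 vs reported 196.1 → residual 0.0 km
  N: calculated 113.5 vs reported 79.6 → residual 33.9 km
K, L, M are mutually consistent (residuals ≈ 0); N is off by 33.9 km.

N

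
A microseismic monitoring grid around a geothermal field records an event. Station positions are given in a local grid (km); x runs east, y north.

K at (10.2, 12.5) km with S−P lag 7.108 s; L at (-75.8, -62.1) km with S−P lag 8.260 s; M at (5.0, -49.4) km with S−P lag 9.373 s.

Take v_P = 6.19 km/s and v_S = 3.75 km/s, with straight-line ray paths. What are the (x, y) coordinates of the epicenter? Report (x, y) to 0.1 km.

-57.4 km east, 14.3 km north

Distance from S−P lag: d = Δt · v_P v_S / (v_P − v_S) = Δt · (6.19·3.75)/(6.19−3.75) ≈ 9.5133·Δt.
So d_K = 67.62, d_L = 78.58, d_M = 89.17 km.
Circle about each station: (x − 10.2)² + (y − 12.5)² = 67.62²; (x + 75.8)² + (y + 62.1)² = 78.58²; (x − 5.0)² + (y + 49.4)² = 89.17².
Subtracting the K equation from the L and M equations removes the quadratic terms:
-172.0 x − 149.2 y = 7739.41
-10.4 x − 123.8 y = -1173.75
Solving the 2×2 system: x ≈ -57.4, y ≈ 14.3 km.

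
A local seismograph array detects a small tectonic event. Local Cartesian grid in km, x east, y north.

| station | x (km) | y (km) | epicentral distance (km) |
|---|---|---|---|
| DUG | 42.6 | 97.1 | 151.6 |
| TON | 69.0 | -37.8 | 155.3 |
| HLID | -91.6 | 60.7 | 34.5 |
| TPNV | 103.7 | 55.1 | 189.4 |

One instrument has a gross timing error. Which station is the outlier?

HLID

Solve using three stations at a time. Using DUG, TON, TPNV (subtract circle equations pairwise → linear system) gives (x, y) ≈ (-79.6, 7.4).
Distances from that point to each station vs reported:
  DUG: calculated 151.6 vs reported 151.6 → residual 0.0 km
  TON: calculated 155.3 vs reported 155.3 → residual 0.0 km
  HLID: calculated 54.7 vs reported 34.5 → residual 20.2 km
  TPNV: calculated 189.4 vs reported 189.4 → residual 0.0 km
DUG, TON, TPNV are mutually consistent (residuals ≈ 0); HLID is off by 20.2 km.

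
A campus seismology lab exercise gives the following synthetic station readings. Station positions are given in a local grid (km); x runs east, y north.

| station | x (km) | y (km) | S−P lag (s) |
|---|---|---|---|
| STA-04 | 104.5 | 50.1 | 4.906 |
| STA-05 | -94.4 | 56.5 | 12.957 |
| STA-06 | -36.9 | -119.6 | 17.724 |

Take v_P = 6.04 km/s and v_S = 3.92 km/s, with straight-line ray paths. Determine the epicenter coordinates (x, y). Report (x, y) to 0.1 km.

Distance from S−P lag: d = Δt · v_P v_S / (v_P − v_S) = Δt · (6.04·3.92)/(6.04−3.92) ≈ 11.1683·Δt.
So d_STA-04 = 54.79, d_STA-05 = 144.71, d_STA-06 = 197.95 km.
Circle about each station: (x − 104.5)² + (y − 50.1)² = 54.79²; (x + 94.4)² + (y − 56.5)² = 144.71²; (x + 36.9)² + (y + 119.6)² = 197.95².
Subtracting pairs of circle equations eliminates x²+y² and gives linear equations (the radical axes):
-397.8 x + 12.8 y = -19265.69
-282.8 x − 339.4 y = -33946.75
Solving the 2×2 system: x ≈ 50.3, y ≈ 58.1 km.
Check against STA-04 (with the unrounded x, y): √((x − 104.5)²+(y − 50.1)²) = 54.79 ≈ 54.79 km. ✓

(50.3, 58.1)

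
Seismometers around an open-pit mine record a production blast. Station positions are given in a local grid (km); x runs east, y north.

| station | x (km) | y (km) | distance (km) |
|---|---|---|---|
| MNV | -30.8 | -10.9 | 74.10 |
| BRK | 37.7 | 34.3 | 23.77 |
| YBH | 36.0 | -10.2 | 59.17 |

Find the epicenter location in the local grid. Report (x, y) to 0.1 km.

x ≈ 16.9 km, y ≈ 45.8 km

Circle about each station: (x + 30.8)² + (y + 10.9)² = 74.10²; (x − 37.7)² + (y − 34.3)² = 23.77²; (x − 36.0)² + (y + 10.2)² = 59.17².
Subtracting pairs of circle equations eliminates x²+y² and gives linear equations (the radical axes):
137.0 x + 90.4 y = 6456.13
133.6 x + 1.4 y = 2322.31
Solving the 2×2 system: x ≈ 16.9, y ≈ 45.8 km.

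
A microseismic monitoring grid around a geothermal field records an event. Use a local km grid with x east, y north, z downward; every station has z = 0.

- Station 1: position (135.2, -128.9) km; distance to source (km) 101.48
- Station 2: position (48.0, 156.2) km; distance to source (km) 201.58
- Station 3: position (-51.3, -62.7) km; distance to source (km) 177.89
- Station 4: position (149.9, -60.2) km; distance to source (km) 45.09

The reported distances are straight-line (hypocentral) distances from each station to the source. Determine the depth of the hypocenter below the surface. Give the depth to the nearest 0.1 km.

Each station gives a sphere (x−x_i)² + (y−y_i)² + z² = d_i² (stations at z=0).
Subtracting the Station 1 sphere from Station 2 and Station 3: z² cancels, leaving linear equations in x and y:
-174.4 x + 570.2 y = -38528.12
-373.0 x + 132.4 y = -49677.93
Solving: x ≈ 122.500, y ≈ -30.102 km (keep extra digits for the depth step; rounded: 122.5, -30.1).
Then from the Station 1 sphere: z² = 101.48² − (x − 135.2)² − (y + 128.9)² with x = 122.500, y = -30.102, so z ≈ 19.387 ≈ 19.4 km.
Check against Station 4 (with the unrounded solution): distance 45.08 ≈ 45.09 km. ✓

z ≈ 19.4 km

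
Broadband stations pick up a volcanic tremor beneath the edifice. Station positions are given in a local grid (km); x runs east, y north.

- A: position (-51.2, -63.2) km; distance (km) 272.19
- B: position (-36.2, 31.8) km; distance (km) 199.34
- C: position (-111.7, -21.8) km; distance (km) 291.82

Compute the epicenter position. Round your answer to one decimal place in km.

x ≈ 133.0 km, y ≈ 137.2 km

Circle about each station: (x + 51.2)² + (y + 63.2)² = 272.19²; (x + 36.2)² + (y − 31.8)² = 199.34²; (x + 111.7)² + (y + 21.8)² = 291.82².
Subtracting the A equation from the B and C equations removes the quadratic terms:
30.0 x + 190.0 y = 30056.96
-121.0 x + 82.8 y = -4735.07
Solving the 2×2 system: x ≈ 133.0, y ≈ 137.2 km.
Check against A (with the unrounded x, y): √((x + 51.2)²+(y + 63.2)²) = 272.20 ≈ 272.19 km. ✓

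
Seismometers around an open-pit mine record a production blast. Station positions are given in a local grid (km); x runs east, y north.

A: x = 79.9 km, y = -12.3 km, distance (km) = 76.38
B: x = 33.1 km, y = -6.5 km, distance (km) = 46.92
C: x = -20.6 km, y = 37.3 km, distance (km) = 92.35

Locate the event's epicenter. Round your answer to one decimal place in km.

x ≈ 12.8 km, y ≈ -48.8 km

Circle about each station: (x − 79.9)² + (y + 12.3)² = 76.38²; (x − 33.1)² + (y + 6.5)² = 46.92²; (x + 20.6)² + (y − 37.3)² = 92.35².
Subtracting pairs of circle equations eliminates x²+y² and gives linear equations (the radical axes):
-93.6 x + 11.6 y = -1765.02
-201.0 x + 99.2 y = -7414.27
Solving the 2×2 system: x ≈ 12.8, y ≈ -48.8 km.
Check against A (with the unrounded x, y): √((x − 79.9)²+(y + 12.3)²) = 76.37 ≈ 76.38 km. ✓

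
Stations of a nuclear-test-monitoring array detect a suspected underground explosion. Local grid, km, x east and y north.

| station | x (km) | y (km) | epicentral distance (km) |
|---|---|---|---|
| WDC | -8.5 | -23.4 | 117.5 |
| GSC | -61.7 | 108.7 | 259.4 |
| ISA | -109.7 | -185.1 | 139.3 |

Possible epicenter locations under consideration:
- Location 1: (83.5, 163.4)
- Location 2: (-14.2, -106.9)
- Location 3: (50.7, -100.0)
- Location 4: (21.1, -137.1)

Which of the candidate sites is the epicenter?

Location 4

For each candidate, compare |candidate − station| to the reported distance:
Location 1: residuals WDC 90.7, GSC 104.2, ISA 259.2 → max 259.2 km
Location 2: residuals WDC 33.8, GSC 38.6, ISA 15.9 → max 38.6 km
Location 3: residuals WDC 20.7, GSC 22.4, ISA 42.3 → max 42.3 km
Location 4: residuals WDC 0.0, GSC 0.0, ISA 0.0 → max 0.0 km
Only Location 4 has all residuals ≈ 0.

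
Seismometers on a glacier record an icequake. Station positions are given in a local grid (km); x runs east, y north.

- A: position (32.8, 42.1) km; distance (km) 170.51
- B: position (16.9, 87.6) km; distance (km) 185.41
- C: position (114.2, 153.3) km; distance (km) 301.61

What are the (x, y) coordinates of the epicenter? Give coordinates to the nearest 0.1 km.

-115.3 km east, -42.4 km north

Circle about each station: (x − 32.8)² + (y − 42.1)² = 170.51²; (x − 16.9)² + (y − 87.6)² = 185.41²; (x − 114.2)² + (y − 153.3)² = 301.61².
Subtracting pairs of circle equations eliminates x²+y² and gives linear equations (the radical axes):
-31.8 x + 91.0 y = -192.09
162.8 x + 222.4 y = -28200.65
Solving the 2×2 system: x ≈ -115.3, y ≈ -42.4 km.
Check against A (with the unrounded x, y): √((x − 32.8)²+(y − 42.1)²) = 170.51 ≈ 170.51 km. ✓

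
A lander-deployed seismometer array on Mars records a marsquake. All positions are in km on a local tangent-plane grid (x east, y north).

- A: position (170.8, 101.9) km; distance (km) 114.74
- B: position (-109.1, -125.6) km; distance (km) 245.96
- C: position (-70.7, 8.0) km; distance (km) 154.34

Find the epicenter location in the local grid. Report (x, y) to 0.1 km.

82.2 km east, 29.0 km north

Circle about each station: (x − 170.8)² + (y − 101.9)² = 114.74²; (x + 109.1)² + (y + 125.6)² = 245.96²; (x + 70.7)² + (y − 8.0)² = 154.34².
Subtracting the A equation from the B and C equations removes the quadratic terms:
-559.8 x − 455.0 y = -59209.13
-483.0 x − 187.8 y = -45149.33
Solving the 2×2 system: x ≈ 82.2, y ≈ 29.0 km.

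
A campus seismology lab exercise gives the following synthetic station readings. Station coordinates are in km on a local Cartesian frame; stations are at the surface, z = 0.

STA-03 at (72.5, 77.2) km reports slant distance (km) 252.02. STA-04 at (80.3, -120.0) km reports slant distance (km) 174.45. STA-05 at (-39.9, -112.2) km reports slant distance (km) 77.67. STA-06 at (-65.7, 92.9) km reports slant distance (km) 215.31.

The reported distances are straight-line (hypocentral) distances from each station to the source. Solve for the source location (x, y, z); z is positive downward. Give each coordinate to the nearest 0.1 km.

Each station gives a sphere (x−x_i)² + (y−y_i)² + z² = d_i² (stations at z=0).
Subtracting the STA-03 sphere from STA-04 and STA-05: z² cancels, leaving linear equations in x and y:
15.6 x − 394.4 y = 42713.28
-224.8 x − 378.8 y = 60446.21
Solving: x ≈ -81.000, y ≈ -111.503 km (keep extra digits for the depth step; rounded: -81.0, -111.5).
Then from the STA-03 sphere: z² = 252.02² − (x − 72.5)² − (y − 77.2)² with x = -81.000, y = -111.503, so z ≈ 65.902 ≈ 65.9 km.

x ≈ -81.0 km, y ≈ -111.5 km, depth ≈ 65.9 km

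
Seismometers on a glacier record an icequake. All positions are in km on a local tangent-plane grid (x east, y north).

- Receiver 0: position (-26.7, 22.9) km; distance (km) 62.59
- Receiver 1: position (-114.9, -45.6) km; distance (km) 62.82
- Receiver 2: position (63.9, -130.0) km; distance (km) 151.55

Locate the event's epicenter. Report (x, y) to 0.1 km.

(-53.2, -33.8)

Circle about each station: (x + 26.7)² + (y − 22.9)² = 62.59²; (x + 114.9)² + (y + 45.6)² = 62.82²; (x − 63.9)² + (y + 130.0)² = 151.55².
Subtracting the Receiver 0 equation from the Receiver 1 and Receiver 2 equations removes the quadratic terms:
-176.4 x − 137.0 y = 14015.23
181.2 x − 305.8 y = 696.02
Solving the 2×2 system: x ≈ -53.2, y ≈ -33.8 km.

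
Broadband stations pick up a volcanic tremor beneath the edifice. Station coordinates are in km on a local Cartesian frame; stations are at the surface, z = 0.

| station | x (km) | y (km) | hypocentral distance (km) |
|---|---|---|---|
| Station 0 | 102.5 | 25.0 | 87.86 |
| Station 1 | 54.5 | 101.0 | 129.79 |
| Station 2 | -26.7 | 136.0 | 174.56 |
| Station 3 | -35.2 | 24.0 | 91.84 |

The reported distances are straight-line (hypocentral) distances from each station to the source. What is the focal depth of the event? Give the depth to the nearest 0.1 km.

depth ≈ 32.0 km

Each station gives a sphere (x−x_i)² + (y−y_i)² + z² = d_i² (stations at z=0).
Subtracting the Station 0 sphere from Station 1 and Station 2: z² cancels, leaving linear equations in x and y:
-96.0 x + 152.0 y = -7086.06
-258.4 x + 222.0 y = -14674.17
Solving: x ≈ 36.592, y ≈ -23.508 km (keep extra digits for the depth step; rounded: 36.6, -23.5).
Then from the Station 0 sphere: z² = 87.86² − (x − 102.5)² − (y − 25.0)² with x = 36.592, y = -23.508, so z ≈ 31.976 ≈ 32.0 km.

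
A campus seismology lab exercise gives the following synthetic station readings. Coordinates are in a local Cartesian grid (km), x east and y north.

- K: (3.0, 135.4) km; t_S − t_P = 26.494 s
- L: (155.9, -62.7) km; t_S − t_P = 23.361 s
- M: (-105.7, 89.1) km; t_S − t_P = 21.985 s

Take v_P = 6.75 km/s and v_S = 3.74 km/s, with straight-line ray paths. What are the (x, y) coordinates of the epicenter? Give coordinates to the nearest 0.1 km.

Distance from S−P lag: d = Δt · v_P v_S / (v_P − v_S) = Δt · (6.75·3.74)/(6.75−3.74) ≈ 8.3870·Δt.
So d_K = 222.21, d_L = 195.93, d_M = 184.39 km.
Circle about each station: (x − 3.0)² + (y − 135.4)² = 222.21²; (x − 155.9)² + (y + 62.7)² = 195.93²; (x + 105.7)² + (y − 89.1)² = 184.39².
Subtracting the K equation from the L and M equations removes the quadratic terms:
305.8 x − 396.2 y = 20882.66
-217.4 x − 92.6 y = 16146.75
Solving the 2×2 system: x ≈ -39.0, y ≈ -82.8 km.
Check against K (with the unrounded x, y): √((x − 3.0)²+(y − 135.4)²) = 222.21 ≈ 222.21 km. ✓

-39.0 km east, -82.8 km north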